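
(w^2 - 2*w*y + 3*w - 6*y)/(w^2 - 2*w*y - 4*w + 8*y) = (w + 3)/(w - 4)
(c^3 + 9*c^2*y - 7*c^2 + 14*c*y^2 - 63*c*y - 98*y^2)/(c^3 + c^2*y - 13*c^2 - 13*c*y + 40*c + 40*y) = (c^3 + 9*c^2*y - 7*c^2 + 14*c*y^2 - 63*c*y - 98*y^2)/(c^3 + c^2*y - 13*c^2 - 13*c*y + 40*c + 40*y)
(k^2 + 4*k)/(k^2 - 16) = k/(k - 4)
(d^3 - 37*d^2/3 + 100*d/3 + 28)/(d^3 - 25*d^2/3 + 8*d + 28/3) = (d - 6)/(d - 2)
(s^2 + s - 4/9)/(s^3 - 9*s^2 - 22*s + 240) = (s^2 + s - 4/9)/(s^3 - 9*s^2 - 22*s + 240)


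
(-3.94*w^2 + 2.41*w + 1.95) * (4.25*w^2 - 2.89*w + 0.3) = -16.745*w^4 + 21.6291*w^3 + 0.140599999999998*w^2 - 4.9125*w + 0.585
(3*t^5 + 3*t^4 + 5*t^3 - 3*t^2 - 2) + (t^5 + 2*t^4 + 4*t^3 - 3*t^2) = 4*t^5 + 5*t^4 + 9*t^3 - 6*t^2 - 2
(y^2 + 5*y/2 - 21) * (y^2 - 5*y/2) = y^4 - 109*y^2/4 + 105*y/2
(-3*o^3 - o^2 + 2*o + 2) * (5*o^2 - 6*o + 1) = -15*o^5 + 13*o^4 + 13*o^3 - 3*o^2 - 10*o + 2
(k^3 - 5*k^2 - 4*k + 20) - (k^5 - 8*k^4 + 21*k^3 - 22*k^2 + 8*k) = -k^5 + 8*k^4 - 20*k^3 + 17*k^2 - 12*k + 20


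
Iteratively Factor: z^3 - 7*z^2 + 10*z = (z - 5)*(z^2 - 2*z) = z*(z - 5)*(z - 2)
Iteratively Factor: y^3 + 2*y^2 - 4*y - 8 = (y + 2)*(y^2 - 4) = (y + 2)^2*(y - 2)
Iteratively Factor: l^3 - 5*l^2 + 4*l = (l - 1)*(l^2 - 4*l) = (l - 4)*(l - 1)*(l)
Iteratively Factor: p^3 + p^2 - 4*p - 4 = (p + 1)*(p^2 - 4) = (p - 2)*(p + 1)*(p + 2)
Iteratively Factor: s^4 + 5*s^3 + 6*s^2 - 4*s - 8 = (s + 2)*(s^3 + 3*s^2 - 4) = (s + 2)^2*(s^2 + s - 2) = (s + 2)^3*(s - 1)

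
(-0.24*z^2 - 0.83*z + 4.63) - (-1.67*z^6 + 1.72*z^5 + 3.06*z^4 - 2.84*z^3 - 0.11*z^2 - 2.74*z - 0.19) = 1.67*z^6 - 1.72*z^5 - 3.06*z^4 + 2.84*z^3 - 0.13*z^2 + 1.91*z + 4.82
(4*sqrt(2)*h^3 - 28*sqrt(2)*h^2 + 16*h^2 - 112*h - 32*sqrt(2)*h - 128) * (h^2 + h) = 4*sqrt(2)*h^5 - 24*sqrt(2)*h^4 + 16*h^4 - 96*h^3 - 60*sqrt(2)*h^3 - 240*h^2 - 32*sqrt(2)*h^2 - 128*h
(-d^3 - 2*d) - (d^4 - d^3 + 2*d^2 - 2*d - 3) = -d^4 - 2*d^2 + 3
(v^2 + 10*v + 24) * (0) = 0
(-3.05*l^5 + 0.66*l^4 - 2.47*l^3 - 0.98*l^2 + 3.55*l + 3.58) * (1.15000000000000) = -3.5075*l^5 + 0.759*l^4 - 2.8405*l^3 - 1.127*l^2 + 4.0825*l + 4.117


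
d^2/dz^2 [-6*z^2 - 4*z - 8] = -12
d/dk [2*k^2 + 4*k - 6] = 4*k + 4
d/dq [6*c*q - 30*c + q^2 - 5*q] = 6*c + 2*q - 5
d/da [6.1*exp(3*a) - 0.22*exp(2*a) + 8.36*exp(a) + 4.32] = (18.3*exp(2*a) - 0.44*exp(a) + 8.36)*exp(a)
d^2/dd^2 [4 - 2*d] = 0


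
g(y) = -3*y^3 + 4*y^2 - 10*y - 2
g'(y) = -9*y^2 + 8*y - 10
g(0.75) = -8.52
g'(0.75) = -9.06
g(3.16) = -88.32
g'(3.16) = -74.59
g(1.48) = -17.76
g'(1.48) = -17.87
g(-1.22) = 21.60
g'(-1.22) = -33.16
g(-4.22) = 336.89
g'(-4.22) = -204.04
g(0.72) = -8.25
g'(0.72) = -8.91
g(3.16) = -88.32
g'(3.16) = -74.59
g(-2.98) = 142.71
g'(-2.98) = -113.76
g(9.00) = -1955.00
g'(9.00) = -667.00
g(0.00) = -2.00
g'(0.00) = -10.00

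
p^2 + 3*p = p*(p + 3)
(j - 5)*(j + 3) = j^2 - 2*j - 15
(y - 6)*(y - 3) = y^2 - 9*y + 18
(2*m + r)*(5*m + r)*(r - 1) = 10*m^2*r - 10*m^2 + 7*m*r^2 - 7*m*r + r^3 - r^2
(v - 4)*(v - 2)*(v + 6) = v^3 - 28*v + 48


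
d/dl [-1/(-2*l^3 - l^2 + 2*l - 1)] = 2*(-3*l^2 - l + 1)/(2*l^3 + l^2 - 2*l + 1)^2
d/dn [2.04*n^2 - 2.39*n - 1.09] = 4.08*n - 2.39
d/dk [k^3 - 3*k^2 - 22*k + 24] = 3*k^2 - 6*k - 22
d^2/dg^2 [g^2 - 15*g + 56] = 2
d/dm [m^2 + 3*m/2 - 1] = 2*m + 3/2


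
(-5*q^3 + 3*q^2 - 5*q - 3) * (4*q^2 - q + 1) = -20*q^5 + 17*q^4 - 28*q^3 - 4*q^2 - 2*q - 3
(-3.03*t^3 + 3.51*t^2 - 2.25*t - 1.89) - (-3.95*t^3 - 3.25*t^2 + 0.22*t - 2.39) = 0.92*t^3 + 6.76*t^2 - 2.47*t + 0.5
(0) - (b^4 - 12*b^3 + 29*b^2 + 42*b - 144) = -b^4 + 12*b^3 - 29*b^2 - 42*b + 144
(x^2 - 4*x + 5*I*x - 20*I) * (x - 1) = x^3 - 5*x^2 + 5*I*x^2 + 4*x - 25*I*x + 20*I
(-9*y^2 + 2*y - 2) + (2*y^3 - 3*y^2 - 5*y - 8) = 2*y^3 - 12*y^2 - 3*y - 10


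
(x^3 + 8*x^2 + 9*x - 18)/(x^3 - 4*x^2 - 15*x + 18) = (x + 6)/(x - 6)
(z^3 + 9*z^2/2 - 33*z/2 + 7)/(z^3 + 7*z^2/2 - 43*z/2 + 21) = (2*z - 1)/(2*z - 3)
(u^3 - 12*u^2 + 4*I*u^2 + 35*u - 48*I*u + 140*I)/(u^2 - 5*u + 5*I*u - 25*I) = (u^2 + u*(-7 + 4*I) - 28*I)/(u + 5*I)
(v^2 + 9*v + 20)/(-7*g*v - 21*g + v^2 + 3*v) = (v^2 + 9*v + 20)/(-7*g*v - 21*g + v^2 + 3*v)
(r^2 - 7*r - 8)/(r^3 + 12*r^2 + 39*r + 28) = (r - 8)/(r^2 + 11*r + 28)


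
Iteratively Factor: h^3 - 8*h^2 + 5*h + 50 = (h - 5)*(h^2 - 3*h - 10) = (h - 5)^2*(h + 2)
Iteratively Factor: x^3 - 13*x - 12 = (x + 1)*(x^2 - x - 12) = (x + 1)*(x + 3)*(x - 4)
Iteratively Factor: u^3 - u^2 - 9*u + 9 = (u - 3)*(u^2 + 2*u - 3) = (u - 3)*(u - 1)*(u + 3)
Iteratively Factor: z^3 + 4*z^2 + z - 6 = (z + 2)*(z^2 + 2*z - 3) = (z + 2)*(z + 3)*(z - 1)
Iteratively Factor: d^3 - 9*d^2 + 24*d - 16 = (d - 4)*(d^2 - 5*d + 4) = (d - 4)^2*(d - 1)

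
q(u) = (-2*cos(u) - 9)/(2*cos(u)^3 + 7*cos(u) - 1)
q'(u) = (6*sin(u)*cos(u)^2 + 7*sin(u))*(-2*cos(u) - 9)/(2*cos(u)^3 + 7*cos(u) - 1)^2 + 2*sin(u)/(2*cos(u)^3 + 7*cos(u) - 1) = -(6*cos(u) + 27*cos(2*u) + 2*cos(3*u) + 92)*sin(u)/(2*cos(u)^3 + 7*cos(u) - 1)^2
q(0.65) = -1.90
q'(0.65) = -2.01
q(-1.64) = 5.97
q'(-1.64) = 29.53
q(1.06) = -3.76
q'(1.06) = -9.75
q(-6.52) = -1.43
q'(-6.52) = 0.50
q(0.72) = -2.05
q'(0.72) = -2.50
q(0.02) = -1.38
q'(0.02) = -0.04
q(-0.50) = -1.66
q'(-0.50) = 1.27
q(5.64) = -1.88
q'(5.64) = 1.96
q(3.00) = 0.71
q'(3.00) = -0.16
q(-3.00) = 0.71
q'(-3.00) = 0.16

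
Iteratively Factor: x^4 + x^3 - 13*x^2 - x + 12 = (x - 3)*(x^3 + 4*x^2 - x - 4) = (x - 3)*(x + 4)*(x^2 - 1) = (x - 3)*(x - 1)*(x + 4)*(x + 1)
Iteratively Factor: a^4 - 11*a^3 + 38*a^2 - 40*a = (a - 4)*(a^3 - 7*a^2 + 10*a) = a*(a - 4)*(a^2 - 7*a + 10) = a*(a - 4)*(a - 2)*(a - 5)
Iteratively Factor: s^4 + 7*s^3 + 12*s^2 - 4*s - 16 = (s + 2)*(s^3 + 5*s^2 + 2*s - 8) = (s + 2)^2*(s^2 + 3*s - 4) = (s + 2)^2*(s + 4)*(s - 1)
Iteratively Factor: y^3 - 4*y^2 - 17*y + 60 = (y + 4)*(y^2 - 8*y + 15) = (y - 5)*(y + 4)*(y - 3)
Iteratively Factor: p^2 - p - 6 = (p + 2)*(p - 3)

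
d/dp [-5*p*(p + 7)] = -10*p - 35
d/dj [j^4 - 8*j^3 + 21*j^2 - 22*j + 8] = 4*j^3 - 24*j^2 + 42*j - 22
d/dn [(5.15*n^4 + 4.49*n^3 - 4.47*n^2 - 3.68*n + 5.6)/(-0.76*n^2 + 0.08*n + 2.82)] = (-7.828*n^5 - 2.1764*n^4 + 58.8104*n^3 + 34.831*n^2 - 16.6988*n - 10.8256)/(0.5776*n^4 - 0.1216*n^3 - 4.28*n^2 + 0.4512*n + 7.9524)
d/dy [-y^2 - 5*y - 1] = -2*y - 5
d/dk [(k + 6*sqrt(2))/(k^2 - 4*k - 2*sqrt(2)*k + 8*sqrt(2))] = (k^2 - 4*k - 2*sqrt(2)*k + 2*(k + 6*sqrt(2))*(-k + sqrt(2) + 2) + 8*sqrt(2))/(k^2 - 4*k - 2*sqrt(2)*k + 8*sqrt(2))^2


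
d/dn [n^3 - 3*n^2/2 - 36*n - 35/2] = 3*n^2 - 3*n - 36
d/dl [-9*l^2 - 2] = -18*l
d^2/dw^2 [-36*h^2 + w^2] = 2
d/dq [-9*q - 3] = -9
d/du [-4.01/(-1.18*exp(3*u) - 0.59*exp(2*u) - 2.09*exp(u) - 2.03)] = (-14.1954*exp(2*u) - 4.7318*exp(u) - 8.3809)*exp(u)/(1.18*exp(3*u) + 0.59*exp(2*u) + 2.09*exp(u) + 2.03)^2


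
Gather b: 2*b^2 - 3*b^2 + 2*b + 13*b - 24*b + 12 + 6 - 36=-b^2 - 9*b - 18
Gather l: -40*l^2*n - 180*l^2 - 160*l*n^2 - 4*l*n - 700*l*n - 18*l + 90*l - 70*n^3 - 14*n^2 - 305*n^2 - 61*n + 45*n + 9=l^2*(-40*n - 180) + l*(-160*n^2 - 704*n + 72) - 70*n^3 - 319*n^2 - 16*n + 9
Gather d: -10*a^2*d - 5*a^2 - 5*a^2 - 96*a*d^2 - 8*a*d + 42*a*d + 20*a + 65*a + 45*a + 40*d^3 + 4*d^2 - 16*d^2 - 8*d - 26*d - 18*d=-10*a^2 + 130*a + 40*d^3 + d^2*(-96*a - 12) + d*(-10*a^2 + 34*a - 52)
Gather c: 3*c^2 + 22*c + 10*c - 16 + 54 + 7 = 3*c^2 + 32*c + 45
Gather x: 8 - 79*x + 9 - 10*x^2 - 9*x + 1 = -10*x^2 - 88*x + 18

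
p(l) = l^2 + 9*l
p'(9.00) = 27.00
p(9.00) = 162.00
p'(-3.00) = 3.00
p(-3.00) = -18.00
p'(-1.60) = 5.80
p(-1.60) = -11.84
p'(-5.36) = -1.72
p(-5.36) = -19.51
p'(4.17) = 17.34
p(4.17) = 54.92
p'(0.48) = 9.96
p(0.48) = 4.55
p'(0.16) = 9.32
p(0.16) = 1.47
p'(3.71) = 16.42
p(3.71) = 47.15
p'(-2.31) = 4.38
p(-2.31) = -15.45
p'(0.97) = 10.94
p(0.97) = 9.67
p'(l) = 2*l + 9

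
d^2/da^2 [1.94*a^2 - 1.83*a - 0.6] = 3.88000000000000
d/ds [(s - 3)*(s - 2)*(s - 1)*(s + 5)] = 4*s^3 - 3*s^2 - 38*s + 49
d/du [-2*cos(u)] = 2*sin(u)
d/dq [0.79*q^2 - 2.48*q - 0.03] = 1.58*q - 2.48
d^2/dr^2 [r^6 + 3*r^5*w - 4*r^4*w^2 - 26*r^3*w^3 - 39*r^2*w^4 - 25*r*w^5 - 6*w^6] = 30*r^4 + 60*r^3*w - 48*r^2*w^2 - 156*r*w^3 - 78*w^4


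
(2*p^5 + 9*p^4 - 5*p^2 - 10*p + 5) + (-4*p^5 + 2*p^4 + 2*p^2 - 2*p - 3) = -2*p^5 + 11*p^4 - 3*p^2 - 12*p + 2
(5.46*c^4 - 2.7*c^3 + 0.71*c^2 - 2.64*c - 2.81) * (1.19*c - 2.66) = 6.4974*c^5 - 17.7366*c^4 + 8.0269*c^3 - 5.0302*c^2 + 3.6785*c + 7.4746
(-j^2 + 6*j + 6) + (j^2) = 6*j + 6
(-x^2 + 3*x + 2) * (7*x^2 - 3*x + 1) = -7*x^4 + 24*x^3 + 4*x^2 - 3*x + 2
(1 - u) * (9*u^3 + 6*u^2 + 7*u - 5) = -9*u^4 + 3*u^3 - u^2 + 12*u - 5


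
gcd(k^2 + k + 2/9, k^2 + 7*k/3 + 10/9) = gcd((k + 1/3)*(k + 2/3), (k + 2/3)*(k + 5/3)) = k + 2/3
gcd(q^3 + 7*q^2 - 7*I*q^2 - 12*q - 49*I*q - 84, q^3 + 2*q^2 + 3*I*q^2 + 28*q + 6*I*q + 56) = q - 4*I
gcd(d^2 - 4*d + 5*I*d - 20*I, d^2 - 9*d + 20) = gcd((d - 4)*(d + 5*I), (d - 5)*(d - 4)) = d - 4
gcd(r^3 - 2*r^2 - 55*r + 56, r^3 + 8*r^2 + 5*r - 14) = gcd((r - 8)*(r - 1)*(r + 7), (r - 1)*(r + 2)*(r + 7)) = r^2 + 6*r - 7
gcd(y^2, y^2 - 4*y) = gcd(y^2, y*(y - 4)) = y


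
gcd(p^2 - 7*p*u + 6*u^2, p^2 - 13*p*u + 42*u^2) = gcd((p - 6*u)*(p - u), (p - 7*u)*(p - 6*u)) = p - 6*u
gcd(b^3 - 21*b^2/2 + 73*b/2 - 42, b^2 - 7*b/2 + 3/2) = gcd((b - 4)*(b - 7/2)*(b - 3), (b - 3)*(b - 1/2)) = b - 3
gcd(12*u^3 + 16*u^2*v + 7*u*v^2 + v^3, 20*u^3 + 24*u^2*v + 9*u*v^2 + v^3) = 4*u^2 + 4*u*v + v^2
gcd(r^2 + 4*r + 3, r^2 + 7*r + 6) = r + 1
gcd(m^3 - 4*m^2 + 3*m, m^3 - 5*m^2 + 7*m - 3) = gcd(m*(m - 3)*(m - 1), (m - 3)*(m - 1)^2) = m^2 - 4*m + 3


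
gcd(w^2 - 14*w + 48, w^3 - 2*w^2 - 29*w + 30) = w - 6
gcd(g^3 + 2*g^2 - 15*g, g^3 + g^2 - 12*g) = g^2 - 3*g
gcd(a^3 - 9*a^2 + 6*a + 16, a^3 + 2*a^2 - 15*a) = 1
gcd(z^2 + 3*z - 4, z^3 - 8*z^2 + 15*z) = 1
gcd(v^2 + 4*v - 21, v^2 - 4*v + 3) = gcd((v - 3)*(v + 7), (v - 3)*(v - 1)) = v - 3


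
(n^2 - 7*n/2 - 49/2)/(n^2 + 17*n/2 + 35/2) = (n - 7)/(n + 5)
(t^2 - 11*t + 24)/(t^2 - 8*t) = (t - 3)/t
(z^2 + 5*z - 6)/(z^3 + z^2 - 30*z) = (z - 1)/(z*(z - 5))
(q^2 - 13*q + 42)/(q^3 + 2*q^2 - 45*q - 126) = (q - 6)/(q^2 + 9*q + 18)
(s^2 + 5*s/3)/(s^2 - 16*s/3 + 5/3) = s*(3*s + 5)/(3*s^2 - 16*s + 5)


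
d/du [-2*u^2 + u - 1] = 1 - 4*u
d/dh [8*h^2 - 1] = 16*h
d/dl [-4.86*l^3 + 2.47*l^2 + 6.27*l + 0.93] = -14.58*l^2 + 4.94*l + 6.27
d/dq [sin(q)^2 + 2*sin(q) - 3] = 2*(sin(q) + 1)*cos(q)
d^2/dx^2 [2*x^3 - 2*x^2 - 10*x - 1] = 12*x - 4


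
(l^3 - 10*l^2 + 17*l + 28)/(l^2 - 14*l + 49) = (l^2 - 3*l - 4)/(l - 7)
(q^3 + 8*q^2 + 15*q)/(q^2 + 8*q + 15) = q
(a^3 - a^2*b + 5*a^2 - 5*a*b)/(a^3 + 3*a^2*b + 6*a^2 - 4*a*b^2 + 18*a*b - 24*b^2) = a*(a + 5)/(a^2 + 4*a*b + 6*a + 24*b)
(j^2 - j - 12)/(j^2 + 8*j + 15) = (j - 4)/(j + 5)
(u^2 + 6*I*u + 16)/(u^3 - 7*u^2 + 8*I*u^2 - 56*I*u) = (u - 2*I)/(u*(u - 7))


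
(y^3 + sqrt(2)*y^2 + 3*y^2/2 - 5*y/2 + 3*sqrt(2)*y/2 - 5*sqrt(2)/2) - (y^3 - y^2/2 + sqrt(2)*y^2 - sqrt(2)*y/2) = 2*y^2 - 5*y/2 + 2*sqrt(2)*y - 5*sqrt(2)/2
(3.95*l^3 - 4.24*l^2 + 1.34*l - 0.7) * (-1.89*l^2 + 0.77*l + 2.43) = -7.4655*l^5 + 11.0551*l^4 + 3.8011*l^3 - 7.9484*l^2 + 2.7172*l - 1.701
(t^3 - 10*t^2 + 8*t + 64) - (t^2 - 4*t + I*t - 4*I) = t^3 - 11*t^2 + 12*t - I*t + 64 + 4*I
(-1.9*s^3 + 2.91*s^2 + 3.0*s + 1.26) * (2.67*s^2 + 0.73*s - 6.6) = -5.073*s^5 + 6.3827*s^4 + 22.6743*s^3 - 13.6518*s^2 - 18.8802*s - 8.316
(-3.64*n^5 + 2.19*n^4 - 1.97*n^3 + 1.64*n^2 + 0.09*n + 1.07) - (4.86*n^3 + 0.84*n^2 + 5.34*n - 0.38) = -3.64*n^5 + 2.19*n^4 - 6.83*n^3 + 0.8*n^2 - 5.25*n + 1.45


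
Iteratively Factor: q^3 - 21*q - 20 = (q + 4)*(q^2 - 4*q - 5) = (q + 1)*(q + 4)*(q - 5)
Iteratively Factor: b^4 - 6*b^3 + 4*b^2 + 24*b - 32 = (b - 2)*(b^3 - 4*b^2 - 4*b + 16) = (b - 2)^2*(b^2 - 2*b - 8) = (b - 2)^2*(b + 2)*(b - 4)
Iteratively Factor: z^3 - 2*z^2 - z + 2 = (z - 1)*(z^2 - z - 2) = (z - 1)*(z + 1)*(z - 2)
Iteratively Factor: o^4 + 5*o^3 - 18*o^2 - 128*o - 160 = (o + 4)*(o^3 + o^2 - 22*o - 40) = (o + 4)^2*(o^2 - 3*o - 10) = (o - 5)*(o + 4)^2*(o + 2)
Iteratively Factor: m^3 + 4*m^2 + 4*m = (m)*(m^2 + 4*m + 4) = m*(m + 2)*(m + 2)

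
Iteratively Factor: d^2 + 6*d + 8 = (d + 4)*(d + 2)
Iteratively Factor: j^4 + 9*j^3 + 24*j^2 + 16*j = (j + 4)*(j^3 + 5*j^2 + 4*j) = j*(j + 4)*(j^2 + 5*j + 4) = j*(j + 4)^2*(j + 1)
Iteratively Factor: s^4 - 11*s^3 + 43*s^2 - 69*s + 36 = (s - 3)*(s^3 - 8*s^2 + 19*s - 12) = (s - 3)^2*(s^2 - 5*s + 4) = (s - 4)*(s - 3)^2*(s - 1)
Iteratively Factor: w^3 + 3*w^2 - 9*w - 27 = (w + 3)*(w^2 - 9) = (w + 3)^2*(w - 3)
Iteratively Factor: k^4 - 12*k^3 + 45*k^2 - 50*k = (k - 2)*(k^3 - 10*k^2 + 25*k) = k*(k - 2)*(k^2 - 10*k + 25) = k*(k - 5)*(k - 2)*(k - 5)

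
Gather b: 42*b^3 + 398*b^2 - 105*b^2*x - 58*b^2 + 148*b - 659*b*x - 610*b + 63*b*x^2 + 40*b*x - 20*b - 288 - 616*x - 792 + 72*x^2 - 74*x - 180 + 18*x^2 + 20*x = 42*b^3 + b^2*(340 - 105*x) + b*(63*x^2 - 619*x - 482) + 90*x^2 - 670*x - 1260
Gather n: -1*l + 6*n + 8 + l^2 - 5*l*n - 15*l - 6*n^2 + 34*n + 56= l^2 - 16*l - 6*n^2 + n*(40 - 5*l) + 64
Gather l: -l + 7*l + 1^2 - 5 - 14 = 6*l - 18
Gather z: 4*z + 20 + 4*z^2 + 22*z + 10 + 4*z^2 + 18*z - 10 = 8*z^2 + 44*z + 20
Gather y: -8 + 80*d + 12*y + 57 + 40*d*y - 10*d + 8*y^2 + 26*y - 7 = 70*d + 8*y^2 + y*(40*d + 38) + 42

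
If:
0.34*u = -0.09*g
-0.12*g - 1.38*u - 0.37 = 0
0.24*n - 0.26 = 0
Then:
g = 1.51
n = 1.08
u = -0.40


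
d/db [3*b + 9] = 3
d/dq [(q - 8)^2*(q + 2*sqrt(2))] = (q - 8)*(3*q - 8 + 4*sqrt(2))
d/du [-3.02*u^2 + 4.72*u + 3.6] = 4.72 - 6.04*u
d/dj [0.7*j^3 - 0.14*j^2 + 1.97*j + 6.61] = 2.1*j^2 - 0.28*j + 1.97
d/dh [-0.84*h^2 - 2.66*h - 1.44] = -1.68*h - 2.66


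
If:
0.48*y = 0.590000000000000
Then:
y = 1.23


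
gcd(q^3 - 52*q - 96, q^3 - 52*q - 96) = q^3 - 52*q - 96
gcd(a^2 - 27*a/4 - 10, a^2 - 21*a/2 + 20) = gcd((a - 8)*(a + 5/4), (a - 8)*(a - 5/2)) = a - 8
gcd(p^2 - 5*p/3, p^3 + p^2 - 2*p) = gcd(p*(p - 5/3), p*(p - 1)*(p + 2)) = p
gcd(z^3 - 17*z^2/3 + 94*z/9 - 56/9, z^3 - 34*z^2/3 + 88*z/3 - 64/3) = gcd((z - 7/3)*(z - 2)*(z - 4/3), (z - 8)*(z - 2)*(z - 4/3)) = z^2 - 10*z/3 + 8/3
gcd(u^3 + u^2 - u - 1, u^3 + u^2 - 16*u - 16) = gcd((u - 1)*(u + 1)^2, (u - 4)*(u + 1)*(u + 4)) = u + 1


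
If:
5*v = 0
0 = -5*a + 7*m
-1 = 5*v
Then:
No Solution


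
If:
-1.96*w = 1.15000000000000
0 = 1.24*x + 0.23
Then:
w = -0.59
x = -0.19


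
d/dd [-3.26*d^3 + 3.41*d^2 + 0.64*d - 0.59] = -9.78*d^2 + 6.82*d + 0.64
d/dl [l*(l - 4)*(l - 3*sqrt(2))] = 3*l^2 - 6*sqrt(2)*l - 8*l + 12*sqrt(2)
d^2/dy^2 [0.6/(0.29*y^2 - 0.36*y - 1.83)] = (0.10092*y^2 - 0.12528*y - 0.6*(0.58*y - 0.36)*(1.16*y - 0.72) - 0.63684)/(-0.29*y^2 + 0.36*y + 1.83)^3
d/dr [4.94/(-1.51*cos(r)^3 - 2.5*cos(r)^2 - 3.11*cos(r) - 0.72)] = (22.3782*sin(r)^2 - 24.7*cos(r) - 37.7416)*sin(r)/(1.51*cos(r)^3 + 2.5*cos(r)^2 + 3.11*cos(r) + 0.72)^2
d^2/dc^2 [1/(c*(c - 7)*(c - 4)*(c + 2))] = 2*(10*c^6 - 135*c^5 + 540*c^4 - 320*c^3 - 1404*c^2 + 1008*c + 3136)/(c^3*(c^9 - 27*c^8 + 261*c^7 - 885*c^6 - 1458*c^5 + 14652*c^4 - 8520*c^3 - 78624*c^2 + 56448*c + 175616))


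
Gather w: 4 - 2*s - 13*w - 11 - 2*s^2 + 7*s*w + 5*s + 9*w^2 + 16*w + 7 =-2*s^2 + 3*s + 9*w^2 + w*(7*s + 3)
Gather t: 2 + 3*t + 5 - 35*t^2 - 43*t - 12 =-35*t^2 - 40*t - 5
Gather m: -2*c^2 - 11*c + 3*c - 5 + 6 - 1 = -2*c^2 - 8*c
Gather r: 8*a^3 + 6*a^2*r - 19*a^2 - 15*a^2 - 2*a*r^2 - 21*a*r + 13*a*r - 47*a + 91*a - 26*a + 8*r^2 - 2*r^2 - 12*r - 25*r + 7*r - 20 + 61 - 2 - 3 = 8*a^3 - 34*a^2 + 18*a + r^2*(6 - 2*a) + r*(6*a^2 - 8*a - 30) + 36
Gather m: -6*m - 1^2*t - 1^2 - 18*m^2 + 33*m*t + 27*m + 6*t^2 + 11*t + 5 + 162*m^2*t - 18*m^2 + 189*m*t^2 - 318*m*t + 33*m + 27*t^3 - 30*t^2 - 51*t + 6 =m^2*(162*t - 36) + m*(189*t^2 - 285*t + 54) + 27*t^3 - 24*t^2 - 41*t + 10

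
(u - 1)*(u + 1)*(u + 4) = u^3 + 4*u^2 - u - 4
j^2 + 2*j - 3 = (j - 1)*(j + 3)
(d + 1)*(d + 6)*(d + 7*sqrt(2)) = d^3 + 7*d^2 + 7*sqrt(2)*d^2 + 6*d + 49*sqrt(2)*d + 42*sqrt(2)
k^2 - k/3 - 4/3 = (k - 4/3)*(k + 1)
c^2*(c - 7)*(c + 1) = c^4 - 6*c^3 - 7*c^2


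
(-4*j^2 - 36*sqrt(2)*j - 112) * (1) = -4*j^2 - 36*sqrt(2)*j - 112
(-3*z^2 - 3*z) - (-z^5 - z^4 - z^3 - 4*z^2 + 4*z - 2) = z^5 + z^4 + z^3 + z^2 - 7*z + 2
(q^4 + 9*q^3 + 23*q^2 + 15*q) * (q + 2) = q^5 + 11*q^4 + 41*q^3 + 61*q^2 + 30*q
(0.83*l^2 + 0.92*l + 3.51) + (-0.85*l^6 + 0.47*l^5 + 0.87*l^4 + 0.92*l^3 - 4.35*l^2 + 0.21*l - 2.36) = -0.85*l^6 + 0.47*l^5 + 0.87*l^4 + 0.92*l^3 - 3.52*l^2 + 1.13*l + 1.15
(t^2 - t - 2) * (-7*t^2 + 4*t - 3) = -7*t^4 + 11*t^3 + 7*t^2 - 5*t + 6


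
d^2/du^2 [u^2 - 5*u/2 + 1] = 2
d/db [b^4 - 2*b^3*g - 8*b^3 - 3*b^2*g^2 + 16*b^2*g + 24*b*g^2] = 4*b^3 - 6*b^2*g - 24*b^2 - 6*b*g^2 + 32*b*g + 24*g^2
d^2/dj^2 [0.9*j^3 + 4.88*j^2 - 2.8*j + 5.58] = 5.4*j + 9.76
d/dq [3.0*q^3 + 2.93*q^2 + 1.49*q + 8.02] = 9.0*q^2 + 5.86*q + 1.49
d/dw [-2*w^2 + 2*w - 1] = 2 - 4*w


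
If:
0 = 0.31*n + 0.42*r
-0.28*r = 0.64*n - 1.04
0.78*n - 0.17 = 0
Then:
No Solution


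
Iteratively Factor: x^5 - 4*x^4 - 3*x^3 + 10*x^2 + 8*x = (x + 1)*(x^4 - 5*x^3 + 2*x^2 + 8*x) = (x - 2)*(x + 1)*(x^3 - 3*x^2 - 4*x) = (x - 4)*(x - 2)*(x + 1)*(x^2 + x) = x*(x - 4)*(x - 2)*(x + 1)*(x + 1)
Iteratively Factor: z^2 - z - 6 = (z + 2)*(z - 3)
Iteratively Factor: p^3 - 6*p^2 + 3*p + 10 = (p - 5)*(p^2 - p - 2) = (p - 5)*(p + 1)*(p - 2)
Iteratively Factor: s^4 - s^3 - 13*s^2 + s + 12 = (s + 1)*(s^3 - 2*s^2 - 11*s + 12) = (s - 4)*(s + 1)*(s^2 + 2*s - 3) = (s - 4)*(s - 1)*(s + 1)*(s + 3)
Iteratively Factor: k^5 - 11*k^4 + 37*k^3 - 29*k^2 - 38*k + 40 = (k - 1)*(k^4 - 10*k^3 + 27*k^2 - 2*k - 40) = (k - 1)*(k + 1)*(k^3 - 11*k^2 + 38*k - 40) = (k - 4)*(k - 1)*(k + 1)*(k^2 - 7*k + 10) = (k - 4)*(k - 2)*(k - 1)*(k + 1)*(k - 5)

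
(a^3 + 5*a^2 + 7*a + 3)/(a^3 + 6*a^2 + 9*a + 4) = (a + 3)/(a + 4)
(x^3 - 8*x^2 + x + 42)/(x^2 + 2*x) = x - 10 + 21/x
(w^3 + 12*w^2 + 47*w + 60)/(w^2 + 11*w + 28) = (w^2 + 8*w + 15)/(w + 7)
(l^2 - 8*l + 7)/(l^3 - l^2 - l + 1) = (l - 7)/(l^2 - 1)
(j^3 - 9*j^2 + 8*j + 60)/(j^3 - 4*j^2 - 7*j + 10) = (j - 6)/(j - 1)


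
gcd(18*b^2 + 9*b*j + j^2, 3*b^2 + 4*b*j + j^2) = 3*b + j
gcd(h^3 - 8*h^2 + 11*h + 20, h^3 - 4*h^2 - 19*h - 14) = h + 1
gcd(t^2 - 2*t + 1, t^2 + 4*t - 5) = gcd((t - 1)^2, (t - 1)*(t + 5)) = t - 1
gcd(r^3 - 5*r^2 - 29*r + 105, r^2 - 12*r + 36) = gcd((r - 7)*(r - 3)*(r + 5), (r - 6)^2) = 1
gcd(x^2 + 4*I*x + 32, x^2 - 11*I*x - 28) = x - 4*I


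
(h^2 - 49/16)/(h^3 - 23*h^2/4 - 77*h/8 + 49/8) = (4*h - 7)/(2*(2*h^2 - 15*h + 7))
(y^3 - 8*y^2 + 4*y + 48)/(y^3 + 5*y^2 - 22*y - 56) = (y - 6)/(y + 7)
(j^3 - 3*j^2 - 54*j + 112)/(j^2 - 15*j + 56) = (j^2 + 5*j - 14)/(j - 7)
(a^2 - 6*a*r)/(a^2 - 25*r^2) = a*(a - 6*r)/(a^2 - 25*r^2)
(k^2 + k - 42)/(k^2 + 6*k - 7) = (k - 6)/(k - 1)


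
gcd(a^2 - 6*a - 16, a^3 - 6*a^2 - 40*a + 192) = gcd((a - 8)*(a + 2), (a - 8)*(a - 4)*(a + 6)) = a - 8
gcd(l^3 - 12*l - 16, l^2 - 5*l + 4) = l - 4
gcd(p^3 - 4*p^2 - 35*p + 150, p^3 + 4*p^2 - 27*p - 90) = p^2 + p - 30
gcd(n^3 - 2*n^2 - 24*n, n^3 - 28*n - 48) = n^2 - 2*n - 24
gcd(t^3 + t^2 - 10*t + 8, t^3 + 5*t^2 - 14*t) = t - 2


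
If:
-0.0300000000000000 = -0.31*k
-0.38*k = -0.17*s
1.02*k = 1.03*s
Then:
No Solution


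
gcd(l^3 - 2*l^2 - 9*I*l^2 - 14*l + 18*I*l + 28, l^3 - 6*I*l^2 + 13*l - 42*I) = l^2 - 9*I*l - 14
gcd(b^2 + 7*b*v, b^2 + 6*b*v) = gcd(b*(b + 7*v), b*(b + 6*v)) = b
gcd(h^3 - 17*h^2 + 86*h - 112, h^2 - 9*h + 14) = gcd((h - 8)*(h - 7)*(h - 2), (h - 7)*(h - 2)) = h^2 - 9*h + 14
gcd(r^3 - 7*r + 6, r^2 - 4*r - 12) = 1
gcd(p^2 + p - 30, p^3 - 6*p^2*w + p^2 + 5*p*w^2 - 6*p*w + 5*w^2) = 1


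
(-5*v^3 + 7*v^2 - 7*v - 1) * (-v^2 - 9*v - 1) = 5*v^5 + 38*v^4 - 51*v^3 + 57*v^2 + 16*v + 1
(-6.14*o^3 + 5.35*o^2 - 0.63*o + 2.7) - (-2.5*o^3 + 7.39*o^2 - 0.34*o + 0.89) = -3.64*o^3 - 2.04*o^2 - 0.29*o + 1.81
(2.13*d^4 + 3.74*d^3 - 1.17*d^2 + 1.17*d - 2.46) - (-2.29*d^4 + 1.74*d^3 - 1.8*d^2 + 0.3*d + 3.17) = 4.42*d^4 + 2.0*d^3 + 0.63*d^2 + 0.87*d - 5.63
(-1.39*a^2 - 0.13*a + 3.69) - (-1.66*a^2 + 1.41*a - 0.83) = 0.27*a^2 - 1.54*a + 4.52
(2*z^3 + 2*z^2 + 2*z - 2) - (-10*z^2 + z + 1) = 2*z^3 + 12*z^2 + z - 3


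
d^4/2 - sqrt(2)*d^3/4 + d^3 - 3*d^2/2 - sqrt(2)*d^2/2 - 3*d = d*(d/2 + 1)*(d - 3*sqrt(2)/2)*(d + sqrt(2))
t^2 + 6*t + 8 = (t + 2)*(t + 4)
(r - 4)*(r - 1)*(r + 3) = r^3 - 2*r^2 - 11*r + 12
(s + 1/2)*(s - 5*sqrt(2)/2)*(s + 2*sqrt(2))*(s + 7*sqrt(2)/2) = s^4 + s^3/2 + 3*sqrt(2)*s^3 - 27*s^2/2 + 3*sqrt(2)*s^2/2 - 35*sqrt(2)*s - 27*s/4 - 35*sqrt(2)/2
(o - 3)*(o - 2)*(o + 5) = o^3 - 19*o + 30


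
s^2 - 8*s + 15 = (s - 5)*(s - 3)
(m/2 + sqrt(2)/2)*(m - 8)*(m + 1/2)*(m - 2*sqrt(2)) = m^4/2 - 15*m^3/4 - sqrt(2)*m^3/2 - 4*m^2 + 15*sqrt(2)*m^2/4 + 2*sqrt(2)*m + 15*m + 8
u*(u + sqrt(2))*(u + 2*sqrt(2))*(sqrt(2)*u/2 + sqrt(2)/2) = sqrt(2)*u^4/2 + sqrt(2)*u^3/2 + 3*u^3 + 2*sqrt(2)*u^2 + 3*u^2 + 2*sqrt(2)*u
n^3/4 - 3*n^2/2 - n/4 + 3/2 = (n/4 + 1/4)*(n - 6)*(n - 1)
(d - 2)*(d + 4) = d^2 + 2*d - 8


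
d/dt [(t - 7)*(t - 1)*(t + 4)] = 3*t^2 - 8*t - 25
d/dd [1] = 0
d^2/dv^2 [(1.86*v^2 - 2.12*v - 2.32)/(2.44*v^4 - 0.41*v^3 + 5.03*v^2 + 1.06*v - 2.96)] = (66.442176*v^8 - 162.624048*v^7 - 287.344444*v^6 - 146.353944*v^5 - 130.8192*v^4 - 414.233936*v^3 - 350.17752*v^2 - 246.71088*v - 55.007808)/(14.526784*v^12 - 7.322928*v^11 + 91.070316*v^10 - 11.328545*v^9 + 128.508705*v^8 + 65.239107*v^7 - 97.092709*v^6 + 69.766818*v^5 - 135.86346*v^4 - 104.27852*v^3 + 122.234976*v^2 + 27.861888*v - 25.934336)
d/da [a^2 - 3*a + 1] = 2*a - 3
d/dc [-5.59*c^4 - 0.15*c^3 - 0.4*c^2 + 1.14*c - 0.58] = -22.36*c^3 - 0.45*c^2 - 0.8*c + 1.14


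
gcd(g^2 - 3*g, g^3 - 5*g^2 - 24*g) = g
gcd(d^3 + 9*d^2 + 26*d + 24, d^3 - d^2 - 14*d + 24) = d + 4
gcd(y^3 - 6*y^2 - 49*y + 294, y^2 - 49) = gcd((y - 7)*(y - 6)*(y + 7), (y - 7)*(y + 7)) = y^2 - 49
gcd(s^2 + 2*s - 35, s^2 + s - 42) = s + 7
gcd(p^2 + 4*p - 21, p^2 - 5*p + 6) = p - 3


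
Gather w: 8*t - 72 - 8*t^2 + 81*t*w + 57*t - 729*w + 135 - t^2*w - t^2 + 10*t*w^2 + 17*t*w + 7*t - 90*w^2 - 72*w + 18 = -9*t^2 + 72*t + w^2*(10*t - 90) + w*(-t^2 + 98*t - 801) + 81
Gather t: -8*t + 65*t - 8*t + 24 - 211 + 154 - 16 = 49*t - 49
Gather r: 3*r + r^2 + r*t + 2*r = r^2 + r*(t + 5)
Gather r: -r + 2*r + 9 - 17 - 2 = r - 10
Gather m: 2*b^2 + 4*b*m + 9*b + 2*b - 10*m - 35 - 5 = 2*b^2 + 11*b + m*(4*b - 10) - 40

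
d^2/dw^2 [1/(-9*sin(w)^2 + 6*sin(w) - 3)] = 2*(18*sin(w)^4 - 9*sin(w)^3 - 31*sin(w)^2 + 19*sin(w) - 1)/(3*(3*sin(w)^2 - 2*sin(w) + 1)^3)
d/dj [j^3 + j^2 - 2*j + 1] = 3*j^2 + 2*j - 2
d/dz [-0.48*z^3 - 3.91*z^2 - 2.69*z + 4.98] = -1.44*z^2 - 7.82*z - 2.69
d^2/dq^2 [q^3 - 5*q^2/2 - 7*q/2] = 6*q - 5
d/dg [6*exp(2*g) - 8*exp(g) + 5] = (12*exp(g) - 8)*exp(g)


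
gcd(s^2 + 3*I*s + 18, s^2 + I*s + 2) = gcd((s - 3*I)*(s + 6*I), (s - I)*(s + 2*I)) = 1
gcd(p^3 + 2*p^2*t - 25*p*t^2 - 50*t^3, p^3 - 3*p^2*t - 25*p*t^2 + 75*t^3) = p^2 - 25*t^2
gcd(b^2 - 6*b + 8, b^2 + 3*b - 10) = b - 2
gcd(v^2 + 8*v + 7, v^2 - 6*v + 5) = 1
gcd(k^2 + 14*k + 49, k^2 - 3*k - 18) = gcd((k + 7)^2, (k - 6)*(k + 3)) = 1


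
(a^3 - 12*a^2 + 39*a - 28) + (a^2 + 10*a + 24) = a^3 - 11*a^2 + 49*a - 4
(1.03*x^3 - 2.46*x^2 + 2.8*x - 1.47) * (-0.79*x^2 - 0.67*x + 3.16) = -0.8137*x^5 + 1.2533*x^4 + 2.691*x^3 - 8.4883*x^2 + 9.8329*x - 4.6452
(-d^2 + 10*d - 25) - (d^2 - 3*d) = -2*d^2 + 13*d - 25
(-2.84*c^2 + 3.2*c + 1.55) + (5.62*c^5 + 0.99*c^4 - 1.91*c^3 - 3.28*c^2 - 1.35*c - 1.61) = 5.62*c^5 + 0.99*c^4 - 1.91*c^3 - 6.12*c^2 + 1.85*c - 0.0600000000000001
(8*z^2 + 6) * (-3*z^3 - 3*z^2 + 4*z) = -24*z^5 - 24*z^4 + 14*z^3 - 18*z^2 + 24*z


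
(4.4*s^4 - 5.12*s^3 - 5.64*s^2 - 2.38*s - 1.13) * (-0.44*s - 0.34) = -1.936*s^5 + 0.7568*s^4 + 4.2224*s^3 + 2.9648*s^2 + 1.3064*s + 0.3842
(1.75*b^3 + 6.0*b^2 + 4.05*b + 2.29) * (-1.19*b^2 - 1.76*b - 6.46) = -2.0825*b^5 - 10.22*b^4 - 26.6845*b^3 - 48.6131*b^2 - 30.1934*b - 14.7934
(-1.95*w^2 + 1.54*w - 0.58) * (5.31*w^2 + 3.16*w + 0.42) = -10.3545*w^4 + 2.0154*w^3 + 0.967600000000001*w^2 - 1.186*w - 0.2436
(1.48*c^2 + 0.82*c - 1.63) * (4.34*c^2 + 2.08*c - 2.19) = 6.4232*c^4 + 6.6372*c^3 - 8.6098*c^2 - 5.1862*c + 3.5697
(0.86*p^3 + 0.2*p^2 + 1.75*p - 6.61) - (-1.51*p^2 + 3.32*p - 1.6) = 0.86*p^3 + 1.71*p^2 - 1.57*p - 5.01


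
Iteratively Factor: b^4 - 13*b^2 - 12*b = (b + 3)*(b^3 - 3*b^2 - 4*b) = b*(b + 3)*(b^2 - 3*b - 4) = b*(b + 1)*(b + 3)*(b - 4)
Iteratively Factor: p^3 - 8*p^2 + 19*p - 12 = (p - 3)*(p^2 - 5*p + 4) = (p - 3)*(p - 1)*(p - 4)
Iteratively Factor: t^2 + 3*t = (t)*(t + 3)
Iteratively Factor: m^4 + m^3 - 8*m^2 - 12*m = (m - 3)*(m^3 + 4*m^2 + 4*m) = m*(m - 3)*(m^2 + 4*m + 4) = m*(m - 3)*(m + 2)*(m + 2)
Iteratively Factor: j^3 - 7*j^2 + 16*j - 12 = (j - 2)*(j^2 - 5*j + 6) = (j - 3)*(j - 2)*(j - 2)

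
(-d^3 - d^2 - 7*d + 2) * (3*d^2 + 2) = -3*d^5 - 3*d^4 - 23*d^3 + 4*d^2 - 14*d + 4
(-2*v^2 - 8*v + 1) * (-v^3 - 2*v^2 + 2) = 2*v^5 + 12*v^4 + 15*v^3 - 6*v^2 - 16*v + 2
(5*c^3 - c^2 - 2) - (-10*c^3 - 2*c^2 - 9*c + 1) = 15*c^3 + c^2 + 9*c - 3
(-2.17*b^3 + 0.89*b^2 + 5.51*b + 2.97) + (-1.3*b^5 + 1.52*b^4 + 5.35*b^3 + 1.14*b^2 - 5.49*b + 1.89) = -1.3*b^5 + 1.52*b^4 + 3.18*b^3 + 2.03*b^2 + 0.0199999999999996*b + 4.86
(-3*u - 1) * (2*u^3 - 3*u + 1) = -6*u^4 - 2*u^3 + 9*u^2 - 1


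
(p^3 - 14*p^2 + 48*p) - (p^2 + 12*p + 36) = p^3 - 15*p^2 + 36*p - 36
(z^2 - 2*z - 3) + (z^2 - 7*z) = 2*z^2 - 9*z - 3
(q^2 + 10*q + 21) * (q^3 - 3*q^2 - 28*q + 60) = q^5 + 7*q^4 - 37*q^3 - 283*q^2 + 12*q + 1260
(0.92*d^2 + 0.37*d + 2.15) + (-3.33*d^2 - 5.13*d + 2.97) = -2.41*d^2 - 4.76*d + 5.12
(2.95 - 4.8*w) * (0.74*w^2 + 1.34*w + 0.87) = -3.552*w^3 - 4.249*w^2 - 0.223*w + 2.5665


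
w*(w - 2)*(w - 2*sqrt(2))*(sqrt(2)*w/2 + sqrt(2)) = sqrt(2)*w^4/2 - 2*w^3 - 2*sqrt(2)*w^2 + 8*w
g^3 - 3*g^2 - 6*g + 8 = (g - 4)*(g - 1)*(g + 2)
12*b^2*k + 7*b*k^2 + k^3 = k*(3*b + k)*(4*b + k)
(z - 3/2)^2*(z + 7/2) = z^3 + z^2/2 - 33*z/4 + 63/8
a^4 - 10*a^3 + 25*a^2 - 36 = (a - 6)*(a - 3)*(a - 2)*(a + 1)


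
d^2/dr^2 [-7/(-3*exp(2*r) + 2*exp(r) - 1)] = 14*((1 - 6*exp(r))*(3*exp(2*r) - 2*exp(r) + 1) + 4*(3*exp(r) - 1)^2*exp(r))*exp(r)/(3*exp(2*r) - 2*exp(r) + 1)^3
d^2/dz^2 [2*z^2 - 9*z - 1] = 4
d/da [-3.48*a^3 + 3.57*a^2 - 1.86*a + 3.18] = -10.44*a^2 + 7.14*a - 1.86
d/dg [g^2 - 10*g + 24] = 2*g - 10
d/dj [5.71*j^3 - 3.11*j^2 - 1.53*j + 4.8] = 17.13*j^2 - 6.22*j - 1.53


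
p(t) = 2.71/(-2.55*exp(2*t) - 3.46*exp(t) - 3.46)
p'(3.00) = 0.00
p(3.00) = 0.00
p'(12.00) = 0.00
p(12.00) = 0.00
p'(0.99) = 0.13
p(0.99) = -0.09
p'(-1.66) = 0.13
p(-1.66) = -0.64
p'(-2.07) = 0.09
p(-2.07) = -0.69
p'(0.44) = 0.21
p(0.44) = -0.18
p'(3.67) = 0.00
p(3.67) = -0.00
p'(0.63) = 0.18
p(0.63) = -0.14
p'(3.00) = 0.00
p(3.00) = -0.00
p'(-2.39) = 0.07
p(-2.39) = -0.71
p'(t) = 2.71*(5.1*exp(2*t) + 3.46*exp(t))/(-2.55*exp(2*t) - 3.46*exp(t) - 3.46)^2 = (13.821*exp(t) + 9.3766)*exp(t)/(2.55*exp(2*t) + 3.46*exp(t) + 3.46)^2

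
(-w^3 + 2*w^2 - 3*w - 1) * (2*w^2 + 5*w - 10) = -2*w^5 - w^4 + 14*w^3 - 37*w^2 + 25*w + 10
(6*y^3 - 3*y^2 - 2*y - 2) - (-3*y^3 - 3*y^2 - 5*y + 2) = 9*y^3 + 3*y - 4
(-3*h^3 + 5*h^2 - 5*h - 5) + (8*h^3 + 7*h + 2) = 5*h^3 + 5*h^2 + 2*h - 3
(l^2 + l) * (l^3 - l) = l^5 + l^4 - l^3 - l^2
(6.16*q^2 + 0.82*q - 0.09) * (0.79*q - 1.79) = 4.8664*q^3 - 10.3786*q^2 - 1.5389*q + 0.1611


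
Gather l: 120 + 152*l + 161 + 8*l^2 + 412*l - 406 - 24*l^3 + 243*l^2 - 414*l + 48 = -24*l^3 + 251*l^2 + 150*l - 77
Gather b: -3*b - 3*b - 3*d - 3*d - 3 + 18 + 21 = -6*b - 6*d + 36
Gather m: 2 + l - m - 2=l - m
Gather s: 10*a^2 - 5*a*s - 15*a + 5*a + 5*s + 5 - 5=10*a^2 - 10*a + s*(5 - 5*a)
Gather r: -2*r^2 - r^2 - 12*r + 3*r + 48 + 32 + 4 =-3*r^2 - 9*r + 84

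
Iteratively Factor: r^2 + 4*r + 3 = (r + 1)*(r + 3)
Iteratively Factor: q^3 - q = (q - 1)*(q^2 + q) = (q - 1)*(q + 1)*(q)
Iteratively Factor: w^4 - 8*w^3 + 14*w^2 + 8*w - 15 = (w - 3)*(w^3 - 5*w^2 - w + 5) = (w - 5)*(w - 3)*(w^2 - 1) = (w - 5)*(w - 3)*(w - 1)*(w + 1)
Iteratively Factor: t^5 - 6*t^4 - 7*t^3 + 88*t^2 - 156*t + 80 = (t - 2)*(t^4 - 4*t^3 - 15*t^2 + 58*t - 40) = (t - 2)*(t + 4)*(t^3 - 8*t^2 + 17*t - 10) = (t - 5)*(t - 2)*(t + 4)*(t^2 - 3*t + 2) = (t - 5)*(t - 2)*(t - 1)*(t + 4)*(t - 2)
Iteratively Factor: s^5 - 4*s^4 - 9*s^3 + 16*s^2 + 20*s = (s + 1)*(s^4 - 5*s^3 - 4*s^2 + 20*s) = s*(s + 1)*(s^3 - 5*s^2 - 4*s + 20) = s*(s - 5)*(s + 1)*(s^2 - 4) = s*(s - 5)*(s - 2)*(s + 1)*(s + 2)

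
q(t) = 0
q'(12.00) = 0.00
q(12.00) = 0.00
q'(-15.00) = 0.00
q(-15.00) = 0.00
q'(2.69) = 0.00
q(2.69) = 0.00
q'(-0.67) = 0.00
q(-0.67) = 0.00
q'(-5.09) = 0.00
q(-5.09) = 0.00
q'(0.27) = 0.00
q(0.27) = 0.00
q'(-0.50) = 0.00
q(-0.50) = 0.00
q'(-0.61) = 0.00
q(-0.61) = 0.00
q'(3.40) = 0.00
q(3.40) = 0.00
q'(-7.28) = 0.00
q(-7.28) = 0.00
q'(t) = 0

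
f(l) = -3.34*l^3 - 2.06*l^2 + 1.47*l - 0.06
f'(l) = -10.02*l^2 - 4.12*l + 1.47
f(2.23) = -44.07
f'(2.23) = -57.55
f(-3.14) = 78.42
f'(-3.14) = -84.39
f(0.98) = -3.74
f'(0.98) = -12.19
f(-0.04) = -0.12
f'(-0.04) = 1.62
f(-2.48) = 34.57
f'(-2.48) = -49.94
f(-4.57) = 268.98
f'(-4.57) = -188.97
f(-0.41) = -0.78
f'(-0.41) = 1.47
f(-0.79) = -0.86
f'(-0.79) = -1.53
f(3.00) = -104.37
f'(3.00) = -101.07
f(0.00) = -0.06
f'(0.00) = 1.47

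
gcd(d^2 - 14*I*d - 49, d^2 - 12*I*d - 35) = d - 7*I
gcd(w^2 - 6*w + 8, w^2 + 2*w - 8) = w - 2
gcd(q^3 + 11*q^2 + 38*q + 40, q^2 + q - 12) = q + 4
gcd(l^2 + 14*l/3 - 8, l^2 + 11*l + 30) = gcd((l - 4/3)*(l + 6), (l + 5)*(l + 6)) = l + 6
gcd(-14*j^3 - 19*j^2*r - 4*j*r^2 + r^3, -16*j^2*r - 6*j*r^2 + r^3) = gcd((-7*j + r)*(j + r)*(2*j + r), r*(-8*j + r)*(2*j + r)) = 2*j + r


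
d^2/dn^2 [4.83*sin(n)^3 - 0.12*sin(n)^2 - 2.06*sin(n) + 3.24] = -1.5625*sin(n) + 10.8675*sin(3*n) - 0.24*cos(2*n)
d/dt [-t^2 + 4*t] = 4 - 2*t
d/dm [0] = 0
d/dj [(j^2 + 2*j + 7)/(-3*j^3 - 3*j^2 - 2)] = (3*j^4 + 12*j^3 + 69*j^2 + 38*j - 4)/(9*j^6 + 18*j^5 + 9*j^4 + 12*j^3 + 12*j^2 + 4)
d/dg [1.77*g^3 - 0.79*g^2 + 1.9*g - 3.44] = 5.31*g^2 - 1.58*g + 1.9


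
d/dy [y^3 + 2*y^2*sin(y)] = y*(2*y*cos(y) + 3*y + 4*sin(y))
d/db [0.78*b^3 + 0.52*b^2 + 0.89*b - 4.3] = 2.34*b^2 + 1.04*b + 0.89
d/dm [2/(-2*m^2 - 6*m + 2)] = (2*m + 3)/(m^2 + 3*m - 1)^2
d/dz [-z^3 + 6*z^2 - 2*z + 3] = -3*z^2 + 12*z - 2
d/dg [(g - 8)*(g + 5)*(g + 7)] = 3*g^2 + 8*g - 61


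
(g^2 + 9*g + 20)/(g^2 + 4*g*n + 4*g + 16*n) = (g + 5)/(g + 4*n)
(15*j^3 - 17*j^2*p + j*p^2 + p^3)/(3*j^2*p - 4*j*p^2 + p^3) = (5*j + p)/p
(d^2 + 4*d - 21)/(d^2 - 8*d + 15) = (d + 7)/(d - 5)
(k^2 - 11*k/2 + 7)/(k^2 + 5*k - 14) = (k - 7/2)/(k + 7)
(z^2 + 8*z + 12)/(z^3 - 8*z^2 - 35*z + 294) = (z + 2)/(z^2 - 14*z + 49)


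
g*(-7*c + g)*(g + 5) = -7*c*g^2 - 35*c*g + g^3 + 5*g^2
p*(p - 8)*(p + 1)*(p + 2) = p^4 - 5*p^3 - 22*p^2 - 16*p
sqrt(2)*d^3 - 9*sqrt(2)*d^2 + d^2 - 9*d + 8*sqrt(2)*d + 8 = (d - 8)*(d - 1)*(sqrt(2)*d + 1)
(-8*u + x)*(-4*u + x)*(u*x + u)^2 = 32*u^4*x^2 + 64*u^4*x + 32*u^4 - 12*u^3*x^3 - 24*u^3*x^2 - 12*u^3*x + u^2*x^4 + 2*u^2*x^3 + u^2*x^2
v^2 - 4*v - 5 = (v - 5)*(v + 1)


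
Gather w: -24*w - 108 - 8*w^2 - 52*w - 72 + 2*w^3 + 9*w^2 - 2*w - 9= 2*w^3 + w^2 - 78*w - 189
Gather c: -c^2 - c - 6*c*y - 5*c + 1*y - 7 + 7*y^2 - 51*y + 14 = -c^2 + c*(-6*y - 6) + 7*y^2 - 50*y + 7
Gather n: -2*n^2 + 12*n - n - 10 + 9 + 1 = -2*n^2 + 11*n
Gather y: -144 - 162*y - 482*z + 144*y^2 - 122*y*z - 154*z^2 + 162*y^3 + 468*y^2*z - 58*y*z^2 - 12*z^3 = 162*y^3 + y^2*(468*z + 144) + y*(-58*z^2 - 122*z - 162) - 12*z^3 - 154*z^2 - 482*z - 144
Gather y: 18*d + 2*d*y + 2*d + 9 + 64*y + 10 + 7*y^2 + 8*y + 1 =20*d + 7*y^2 + y*(2*d + 72) + 20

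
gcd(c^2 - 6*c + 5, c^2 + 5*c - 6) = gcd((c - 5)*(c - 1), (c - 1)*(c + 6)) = c - 1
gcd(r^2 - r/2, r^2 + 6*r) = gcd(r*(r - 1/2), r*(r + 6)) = r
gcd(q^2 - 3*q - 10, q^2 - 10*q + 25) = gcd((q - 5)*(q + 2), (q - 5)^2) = q - 5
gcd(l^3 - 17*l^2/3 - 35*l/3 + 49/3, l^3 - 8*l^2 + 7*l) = l^2 - 8*l + 7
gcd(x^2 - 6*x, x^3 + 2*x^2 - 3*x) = x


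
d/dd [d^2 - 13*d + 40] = 2*d - 13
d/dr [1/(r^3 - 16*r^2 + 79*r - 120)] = (-3*r^2 + 32*r - 79)/(r^3 - 16*r^2 + 79*r - 120)^2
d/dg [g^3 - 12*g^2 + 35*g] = 3*g^2 - 24*g + 35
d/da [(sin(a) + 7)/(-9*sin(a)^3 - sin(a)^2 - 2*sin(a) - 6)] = (18*sin(a)^3 + 190*sin(a)^2 + 14*sin(a) + 8)*cos(a)/(9*sin(a)^3 + sin(a)^2 + 2*sin(a) + 6)^2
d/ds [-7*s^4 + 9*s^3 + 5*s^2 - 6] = s*(-28*s^2 + 27*s + 10)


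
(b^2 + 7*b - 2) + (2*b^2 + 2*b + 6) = 3*b^2 + 9*b + 4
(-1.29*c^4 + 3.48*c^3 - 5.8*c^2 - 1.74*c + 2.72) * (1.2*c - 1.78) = -1.548*c^5 + 6.4722*c^4 - 13.1544*c^3 + 8.236*c^2 + 6.3612*c - 4.8416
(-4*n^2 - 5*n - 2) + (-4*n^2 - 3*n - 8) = -8*n^2 - 8*n - 10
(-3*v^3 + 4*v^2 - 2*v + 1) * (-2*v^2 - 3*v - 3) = 6*v^5 + v^4 + v^3 - 8*v^2 + 3*v - 3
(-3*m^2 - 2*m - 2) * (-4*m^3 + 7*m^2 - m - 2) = 12*m^5 - 13*m^4 - 3*m^3 - 6*m^2 + 6*m + 4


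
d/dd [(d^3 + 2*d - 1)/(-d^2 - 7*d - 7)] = (-d^4 - 14*d^3 - 19*d^2 - 2*d - 21)/(d^4 + 14*d^3 + 63*d^2 + 98*d + 49)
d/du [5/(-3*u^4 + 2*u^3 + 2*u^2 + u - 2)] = 5*(12*u^3 - 6*u^2 - 4*u - 1)/(-3*u^4 + 2*u^3 + 2*u^2 + u - 2)^2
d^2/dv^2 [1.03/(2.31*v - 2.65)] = 10.992366/(2.31*v - 2.65)^3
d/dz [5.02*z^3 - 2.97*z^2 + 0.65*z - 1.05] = 15.06*z^2 - 5.94*z + 0.65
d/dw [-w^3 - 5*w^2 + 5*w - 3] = -3*w^2 - 10*w + 5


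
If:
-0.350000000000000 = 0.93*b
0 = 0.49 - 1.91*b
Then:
No Solution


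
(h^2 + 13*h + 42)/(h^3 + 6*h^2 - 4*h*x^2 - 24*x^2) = (-h - 7)/(-h^2 + 4*x^2)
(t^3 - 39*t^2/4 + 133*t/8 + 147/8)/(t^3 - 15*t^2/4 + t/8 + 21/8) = (t - 7)/(t - 1)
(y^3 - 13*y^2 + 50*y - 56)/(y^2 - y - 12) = (y^2 - 9*y + 14)/(y + 3)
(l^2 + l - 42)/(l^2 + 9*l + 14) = (l - 6)/(l + 2)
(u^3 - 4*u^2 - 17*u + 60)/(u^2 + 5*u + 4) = (u^2 - 8*u + 15)/(u + 1)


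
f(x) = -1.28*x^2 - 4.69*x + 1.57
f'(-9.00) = 18.35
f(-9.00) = -59.90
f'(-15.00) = 33.71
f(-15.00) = -216.08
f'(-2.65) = 2.09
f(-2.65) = 5.01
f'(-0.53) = -3.33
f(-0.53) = 3.70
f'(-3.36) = 3.91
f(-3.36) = 2.88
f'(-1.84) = 0.02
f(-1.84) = 5.87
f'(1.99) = -9.78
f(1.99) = -12.83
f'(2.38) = -10.78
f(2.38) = -16.84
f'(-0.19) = -4.20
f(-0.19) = 2.41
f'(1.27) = -7.94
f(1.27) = -6.45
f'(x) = -2.56*x - 4.69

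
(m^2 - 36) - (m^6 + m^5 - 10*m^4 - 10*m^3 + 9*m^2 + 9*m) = -m^6 - m^5 + 10*m^4 + 10*m^3 - 8*m^2 - 9*m - 36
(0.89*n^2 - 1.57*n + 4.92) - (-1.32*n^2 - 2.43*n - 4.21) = 2.21*n^2 + 0.86*n + 9.13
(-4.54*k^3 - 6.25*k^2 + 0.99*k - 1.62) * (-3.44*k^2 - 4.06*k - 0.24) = 15.6176*k^5 + 39.9324*k^4 + 23.059*k^3 + 3.0534*k^2 + 6.3396*k + 0.3888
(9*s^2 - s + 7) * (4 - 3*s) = -27*s^3 + 39*s^2 - 25*s + 28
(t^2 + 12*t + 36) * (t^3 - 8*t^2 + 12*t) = t^5 + 4*t^4 - 48*t^3 - 144*t^2 + 432*t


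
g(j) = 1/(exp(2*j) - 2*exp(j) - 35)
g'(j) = (-2*exp(2*j) + 2*exp(j))/(exp(2*j) - 2*exp(j) - 35)^2 = 2*(1 - exp(j))*exp(j)/(-exp(2*j) + 2*exp(j) + 35)^2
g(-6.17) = -0.03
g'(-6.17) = 0.00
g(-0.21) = -0.03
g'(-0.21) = 0.00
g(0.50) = -0.03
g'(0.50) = -0.00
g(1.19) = -0.03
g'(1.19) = -0.02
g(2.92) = 0.00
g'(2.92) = -0.01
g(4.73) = 0.00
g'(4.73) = -0.00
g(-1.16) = -0.03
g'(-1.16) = 0.00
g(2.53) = 0.01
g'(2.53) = -0.03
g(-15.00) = -0.03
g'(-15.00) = 0.00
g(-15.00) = -0.03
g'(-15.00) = 0.00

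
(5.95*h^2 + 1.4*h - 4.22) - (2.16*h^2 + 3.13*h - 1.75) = 3.79*h^2 - 1.73*h - 2.47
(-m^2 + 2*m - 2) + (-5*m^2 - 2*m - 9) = -6*m^2 - 11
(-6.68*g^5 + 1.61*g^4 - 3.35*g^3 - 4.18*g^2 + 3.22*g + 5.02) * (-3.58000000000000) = 23.9144*g^5 - 5.7638*g^4 + 11.993*g^3 + 14.9644*g^2 - 11.5276*g - 17.9716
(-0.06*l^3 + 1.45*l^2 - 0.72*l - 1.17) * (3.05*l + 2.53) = -0.183*l^4 + 4.2707*l^3 + 1.4725*l^2 - 5.3901*l - 2.9601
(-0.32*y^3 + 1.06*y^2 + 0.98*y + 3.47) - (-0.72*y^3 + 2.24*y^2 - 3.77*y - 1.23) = 0.4*y^3 - 1.18*y^2 + 4.75*y + 4.7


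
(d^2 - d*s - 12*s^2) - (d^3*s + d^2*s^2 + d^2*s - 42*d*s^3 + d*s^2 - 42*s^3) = -d^3*s - d^2*s^2 - d^2*s + d^2 + 42*d*s^3 - d*s^2 - d*s + 42*s^3 - 12*s^2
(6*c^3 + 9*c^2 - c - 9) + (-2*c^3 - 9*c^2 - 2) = 4*c^3 - c - 11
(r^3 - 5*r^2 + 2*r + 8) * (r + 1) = r^4 - 4*r^3 - 3*r^2 + 10*r + 8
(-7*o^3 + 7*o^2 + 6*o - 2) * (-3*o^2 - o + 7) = 21*o^5 - 14*o^4 - 74*o^3 + 49*o^2 + 44*o - 14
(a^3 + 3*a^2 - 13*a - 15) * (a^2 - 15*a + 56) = a^5 - 12*a^4 - 2*a^3 + 348*a^2 - 503*a - 840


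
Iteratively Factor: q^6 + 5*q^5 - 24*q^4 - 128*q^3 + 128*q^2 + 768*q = (q - 3)*(q^5 + 8*q^4 - 128*q^2 - 256*q) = q*(q - 3)*(q^4 + 8*q^3 - 128*q - 256) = q*(q - 3)*(q + 4)*(q^3 + 4*q^2 - 16*q - 64) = q*(q - 3)*(q + 4)^2*(q^2 - 16) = q*(q - 4)*(q - 3)*(q + 4)^2*(q + 4)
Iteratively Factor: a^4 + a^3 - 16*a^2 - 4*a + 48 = (a + 4)*(a^3 - 3*a^2 - 4*a + 12) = (a - 2)*(a + 4)*(a^2 - a - 6) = (a - 2)*(a + 2)*(a + 4)*(a - 3)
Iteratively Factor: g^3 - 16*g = (g + 4)*(g^2 - 4*g) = (g - 4)*(g + 4)*(g)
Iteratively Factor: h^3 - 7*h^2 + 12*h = (h)*(h^2 - 7*h + 12) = h*(h - 4)*(h - 3)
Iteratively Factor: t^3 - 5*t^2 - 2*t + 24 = (t + 2)*(t^2 - 7*t + 12) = (t - 4)*(t + 2)*(t - 3)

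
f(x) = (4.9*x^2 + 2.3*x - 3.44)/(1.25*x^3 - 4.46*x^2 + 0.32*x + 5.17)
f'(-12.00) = -0.01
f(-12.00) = -0.24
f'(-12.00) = -0.01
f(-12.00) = -0.24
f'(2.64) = -38.57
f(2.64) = -17.77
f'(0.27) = 0.82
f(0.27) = -0.50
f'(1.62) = 88.51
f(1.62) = -18.73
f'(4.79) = -1.82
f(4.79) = 2.87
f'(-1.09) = 4.41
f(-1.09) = 0.06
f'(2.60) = -31.39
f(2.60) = -16.38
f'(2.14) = -2.94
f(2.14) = -10.31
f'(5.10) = -1.29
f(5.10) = 2.40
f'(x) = (9.8*x + 2.3)/(1.25*x^3 - 4.46*x^2 + 0.32*x + 5.17) + (-3.75*x^2 + 8.92*x - 0.32)*(4.9*x^2 + 2.3*x - 3.44)/(1.25*x^3 - 4.46*x^2 + 0.32*x + 5.17)^2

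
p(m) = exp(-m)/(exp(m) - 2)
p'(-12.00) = 81377.40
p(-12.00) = -81377.65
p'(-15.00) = 1634508.69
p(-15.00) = -1634508.94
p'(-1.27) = 1.73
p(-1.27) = -2.07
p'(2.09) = -0.05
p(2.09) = 0.02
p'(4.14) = -0.00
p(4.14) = 0.00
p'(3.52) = -0.00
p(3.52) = 0.00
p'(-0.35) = 0.50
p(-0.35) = -1.10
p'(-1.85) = 3.16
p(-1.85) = -3.45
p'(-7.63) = 1029.52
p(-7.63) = -1029.78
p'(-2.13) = 4.19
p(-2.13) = -4.47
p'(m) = -exp(-m)/(exp(m) - 2) - 1/(exp(m) - 2)^2 = 2*(1 - exp(m))*exp(-m)/(exp(2*m) - 4*exp(m) + 4)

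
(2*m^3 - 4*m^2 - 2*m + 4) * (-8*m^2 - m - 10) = -16*m^5 + 30*m^4 + 10*m^2 + 16*m - 40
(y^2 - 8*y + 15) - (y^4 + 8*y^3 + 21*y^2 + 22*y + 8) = -y^4 - 8*y^3 - 20*y^2 - 30*y + 7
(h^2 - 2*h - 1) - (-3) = h^2 - 2*h + 2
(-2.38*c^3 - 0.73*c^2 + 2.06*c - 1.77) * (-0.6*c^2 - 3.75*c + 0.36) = 1.428*c^5 + 9.363*c^4 + 0.6447*c^3 - 6.9258*c^2 + 7.3791*c - 0.6372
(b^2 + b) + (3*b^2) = 4*b^2 + b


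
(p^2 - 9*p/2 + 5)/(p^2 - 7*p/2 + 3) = (2*p - 5)/(2*p - 3)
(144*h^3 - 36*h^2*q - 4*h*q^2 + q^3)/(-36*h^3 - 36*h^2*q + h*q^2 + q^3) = (-4*h + q)/(h + q)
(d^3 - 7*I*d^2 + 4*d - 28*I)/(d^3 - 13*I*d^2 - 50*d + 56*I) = (d + 2*I)/(d - 4*I)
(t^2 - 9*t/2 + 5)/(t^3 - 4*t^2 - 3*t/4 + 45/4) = 2*(t - 2)/(2*t^2 - 3*t - 9)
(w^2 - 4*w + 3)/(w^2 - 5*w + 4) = (w - 3)/(w - 4)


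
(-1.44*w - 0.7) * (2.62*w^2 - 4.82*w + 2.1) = -3.7728*w^3 + 5.1068*w^2 + 0.35*w - 1.47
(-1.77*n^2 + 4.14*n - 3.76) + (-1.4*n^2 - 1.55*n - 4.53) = -3.17*n^2 + 2.59*n - 8.29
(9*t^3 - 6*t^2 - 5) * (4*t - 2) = 36*t^4 - 42*t^3 + 12*t^2 - 20*t + 10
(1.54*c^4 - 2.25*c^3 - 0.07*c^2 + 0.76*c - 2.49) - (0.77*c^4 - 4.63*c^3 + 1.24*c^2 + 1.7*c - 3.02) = 0.77*c^4 + 2.38*c^3 - 1.31*c^2 - 0.94*c + 0.53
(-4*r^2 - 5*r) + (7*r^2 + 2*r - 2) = 3*r^2 - 3*r - 2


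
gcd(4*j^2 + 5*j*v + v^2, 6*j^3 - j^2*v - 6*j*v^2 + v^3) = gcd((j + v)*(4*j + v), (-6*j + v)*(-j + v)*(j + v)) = j + v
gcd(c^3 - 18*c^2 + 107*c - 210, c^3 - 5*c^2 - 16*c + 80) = c - 5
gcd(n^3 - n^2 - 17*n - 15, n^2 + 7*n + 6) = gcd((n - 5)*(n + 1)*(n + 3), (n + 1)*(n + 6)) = n + 1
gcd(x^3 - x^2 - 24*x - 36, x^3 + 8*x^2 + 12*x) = x + 2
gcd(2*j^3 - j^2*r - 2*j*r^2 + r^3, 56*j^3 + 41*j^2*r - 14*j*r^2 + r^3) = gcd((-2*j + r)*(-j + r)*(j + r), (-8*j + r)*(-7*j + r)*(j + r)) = j + r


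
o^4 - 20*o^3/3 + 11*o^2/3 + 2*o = o*(o - 6)*(o - 1)*(o + 1/3)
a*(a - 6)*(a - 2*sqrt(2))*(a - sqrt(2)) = a^4 - 6*a^3 - 3*sqrt(2)*a^3 + 4*a^2 + 18*sqrt(2)*a^2 - 24*a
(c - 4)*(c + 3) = c^2 - c - 12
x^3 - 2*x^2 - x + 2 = (x - 2)*(x - 1)*(x + 1)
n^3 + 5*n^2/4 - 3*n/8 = n*(n - 1/4)*(n + 3/2)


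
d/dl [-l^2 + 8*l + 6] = 8 - 2*l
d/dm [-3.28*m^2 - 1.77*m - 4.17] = -6.56*m - 1.77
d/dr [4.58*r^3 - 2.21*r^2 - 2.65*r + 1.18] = 13.74*r^2 - 4.42*r - 2.65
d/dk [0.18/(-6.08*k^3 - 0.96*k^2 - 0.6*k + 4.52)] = (3.2832*k^2 + 0.3456*k + 0.108)/(6.08*k^3 + 0.96*k^2 + 0.6*k - 4.52)^2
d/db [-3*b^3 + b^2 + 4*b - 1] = -9*b^2 + 2*b + 4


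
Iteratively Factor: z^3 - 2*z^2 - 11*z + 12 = (z - 1)*(z^2 - z - 12) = (z - 4)*(z - 1)*(z + 3)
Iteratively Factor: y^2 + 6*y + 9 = (y + 3)*(y + 3)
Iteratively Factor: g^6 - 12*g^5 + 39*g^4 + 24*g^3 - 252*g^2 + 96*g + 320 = (g - 5)*(g^5 - 7*g^4 + 4*g^3 + 44*g^2 - 32*g - 64) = (g - 5)*(g - 4)*(g^4 - 3*g^3 - 8*g^2 + 12*g + 16) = (g - 5)*(g - 4)*(g + 2)*(g^3 - 5*g^2 + 2*g + 8) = (g - 5)*(g - 4)^2*(g + 2)*(g^2 - g - 2) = (g - 5)*(g - 4)^2*(g + 1)*(g + 2)*(g - 2)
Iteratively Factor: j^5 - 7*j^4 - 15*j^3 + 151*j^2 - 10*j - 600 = (j + 4)*(j^4 - 11*j^3 + 29*j^2 + 35*j - 150) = (j - 5)*(j + 4)*(j^3 - 6*j^2 - j + 30) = (j - 5)*(j - 3)*(j + 4)*(j^2 - 3*j - 10) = (j - 5)*(j - 3)*(j + 2)*(j + 4)*(j - 5)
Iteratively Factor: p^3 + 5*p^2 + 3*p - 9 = (p + 3)*(p^2 + 2*p - 3) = (p - 1)*(p + 3)*(p + 3)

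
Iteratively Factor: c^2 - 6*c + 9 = (c - 3)*(c - 3)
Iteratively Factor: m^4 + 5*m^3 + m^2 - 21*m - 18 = (m + 3)*(m^3 + 2*m^2 - 5*m - 6) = (m - 2)*(m + 3)*(m^2 + 4*m + 3) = (m - 2)*(m + 3)^2*(m + 1)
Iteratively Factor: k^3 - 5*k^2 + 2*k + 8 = (k + 1)*(k^2 - 6*k + 8) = (k - 2)*(k + 1)*(k - 4)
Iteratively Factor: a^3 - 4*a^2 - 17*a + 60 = (a - 5)*(a^2 + a - 12) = (a - 5)*(a + 4)*(a - 3)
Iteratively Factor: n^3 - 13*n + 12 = (n - 3)*(n^2 + 3*n - 4) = (n - 3)*(n + 4)*(n - 1)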